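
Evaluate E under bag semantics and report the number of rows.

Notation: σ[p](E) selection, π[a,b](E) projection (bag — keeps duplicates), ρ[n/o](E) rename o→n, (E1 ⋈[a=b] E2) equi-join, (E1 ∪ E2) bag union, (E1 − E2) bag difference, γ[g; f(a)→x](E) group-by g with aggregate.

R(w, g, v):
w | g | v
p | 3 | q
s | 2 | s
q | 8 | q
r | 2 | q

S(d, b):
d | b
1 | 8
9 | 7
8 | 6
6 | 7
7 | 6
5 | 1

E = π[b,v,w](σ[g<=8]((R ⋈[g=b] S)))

Stepwise |·|:
  R → 4
  S → 6
  (R ⋈[g=b] S) → 1
  σ[g<=8]((R ⋈[g=b] S)) → 1
  π[b,v,w](σ[g<=8]((R ⋈[g=b] S))) → 1

|E| = 1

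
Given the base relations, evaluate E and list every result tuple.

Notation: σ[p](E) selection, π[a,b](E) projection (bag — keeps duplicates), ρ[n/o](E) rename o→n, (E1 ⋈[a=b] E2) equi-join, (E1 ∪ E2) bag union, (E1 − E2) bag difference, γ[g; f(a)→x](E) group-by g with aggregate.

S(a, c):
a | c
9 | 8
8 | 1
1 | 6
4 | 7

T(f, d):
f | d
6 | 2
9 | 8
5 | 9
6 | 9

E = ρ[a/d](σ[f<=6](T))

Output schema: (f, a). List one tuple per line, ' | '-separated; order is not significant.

Subexpression sizes:
  T → 4
  σ[f<=6](T) → 3
  ρ[a/d](σ[f<=6](T)) → 3

== RESULT ==
f | a
5 | 9
6 | 2
6 | 9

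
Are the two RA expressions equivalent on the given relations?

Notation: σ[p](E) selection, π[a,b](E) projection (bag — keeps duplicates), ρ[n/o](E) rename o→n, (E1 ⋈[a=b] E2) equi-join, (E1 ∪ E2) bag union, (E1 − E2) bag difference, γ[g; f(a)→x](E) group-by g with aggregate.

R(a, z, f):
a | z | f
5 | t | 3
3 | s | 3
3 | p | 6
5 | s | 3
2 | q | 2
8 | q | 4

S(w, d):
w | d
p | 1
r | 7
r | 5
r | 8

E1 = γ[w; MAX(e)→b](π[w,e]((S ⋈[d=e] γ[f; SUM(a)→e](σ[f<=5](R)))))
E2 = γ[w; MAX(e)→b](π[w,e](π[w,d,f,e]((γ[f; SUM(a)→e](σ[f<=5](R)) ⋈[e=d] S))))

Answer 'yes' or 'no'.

E1 per-node cardinality:
  S → 4
  R → 6
  σ[f<=5](R) → 5
  γ[f; SUM(a)→e](σ[f<=5](R)) → 3
  (S ⋈[d=e] γ[f; SUM(a)→e](σ[f<=5](R))) → 1
  π[w,e]((S ⋈[d=e] γ[f; SUM(a)→e](σ[f<=5](R)))) → 1
  γ[w; MAX(e)→b](π[w,e]((S ⋈[d=e] γ[f; SUM(a)→e](σ[f<=5](R))))) → 1
E2 per-node cardinality:
  R → 6
  σ[f<=5](R) → 5
  γ[f; SUM(a)→e](σ[f<=5](R)) → 3
  S → 4
  (γ[f; SUM(a)→e](σ[f<=5](R)) ⋈[e=d] S) → 1
  π[w,d,f,e]((γ[f; SUM(a)→e](σ[f<=5](R)) ⋈[e=d] S)) → 1
  π[w,e](π[w,d,f,e]((γ[f; SUM(a)→e](σ[f<=5](R)) ⋈[e=d] S))) → 1
  γ[w; MAX(e)→b](π[w,e](π[w,d,f,e]((γ[f; SUM(a)→e](σ[f<=5](R)) ⋈[e=d] S)))) → 1

E1 and E2 produce the same multiset:
w | b
r | 8

yes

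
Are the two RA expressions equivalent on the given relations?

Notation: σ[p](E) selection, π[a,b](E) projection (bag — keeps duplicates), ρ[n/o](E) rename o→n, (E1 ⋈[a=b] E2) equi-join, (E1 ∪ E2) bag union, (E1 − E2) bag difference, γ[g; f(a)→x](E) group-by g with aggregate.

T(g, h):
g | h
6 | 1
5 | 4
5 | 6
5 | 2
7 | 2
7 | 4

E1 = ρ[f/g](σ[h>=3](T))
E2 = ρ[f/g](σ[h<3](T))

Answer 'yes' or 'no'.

E1 row counts bottom-up:
  T → 6
  σ[h>=3](T) → 3
  ρ[f/g](σ[h>=3](T)) → 3
E2 row counts bottom-up:
  T → 6
  σ[h<3](T) → 3
  ρ[f/g](σ[h<3](T)) → 3

E1 result:
f | h
5 | 4
5 | 6
7 | 4
E2 result:
f | h
5 | 2
6 | 1
7 | 2
Witness: (7, 4) appears 1× in E1 but 0× in E2.

no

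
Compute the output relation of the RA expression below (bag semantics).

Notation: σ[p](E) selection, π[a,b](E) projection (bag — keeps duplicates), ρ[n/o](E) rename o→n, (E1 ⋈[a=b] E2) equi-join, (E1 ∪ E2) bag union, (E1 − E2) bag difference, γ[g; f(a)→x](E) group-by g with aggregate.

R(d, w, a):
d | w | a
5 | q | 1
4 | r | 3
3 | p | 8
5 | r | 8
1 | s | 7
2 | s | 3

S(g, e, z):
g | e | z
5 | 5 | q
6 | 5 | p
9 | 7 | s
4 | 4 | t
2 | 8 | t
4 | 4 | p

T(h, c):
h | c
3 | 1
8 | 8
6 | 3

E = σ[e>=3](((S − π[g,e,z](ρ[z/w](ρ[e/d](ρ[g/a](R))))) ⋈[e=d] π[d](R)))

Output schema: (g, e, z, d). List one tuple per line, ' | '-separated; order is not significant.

Per-node cardinality:
  S → 6
  R → 6
  ρ[g/a](R) → 6
  ρ[e/d](ρ[g/a](R)) → 6
  ρ[z/w](ρ[e/d](ρ[g/a](R))) → 6
  π[g,e,z](ρ[z/w](ρ[e/d](ρ[g/a](R)))) → 6
  (S − π[g,e,z](ρ[z/w](ρ[e/d](ρ[g/a](R))))) → 6
  R → 6
  π[d](R) → 6
  ((S − π[g,e,z](ρ[z/w](ρ[e/d](ρ[g/a](R))))) ⋈[e=d] π[d](R)) → 6
  σ[e>=3](((S − π[g,e,z](ρ[z/w](ρ[e/d](ρ[g/a](R))))) ⋈[e=d] π[d](R))) → 6

== RESULT ==
g | e | z | d
4 | 4 | p | 4
4 | 4 | t | 4
5 | 5 | q | 5
5 | 5 | q | 5
6 | 5 | p | 5
6 | 5 | p | 5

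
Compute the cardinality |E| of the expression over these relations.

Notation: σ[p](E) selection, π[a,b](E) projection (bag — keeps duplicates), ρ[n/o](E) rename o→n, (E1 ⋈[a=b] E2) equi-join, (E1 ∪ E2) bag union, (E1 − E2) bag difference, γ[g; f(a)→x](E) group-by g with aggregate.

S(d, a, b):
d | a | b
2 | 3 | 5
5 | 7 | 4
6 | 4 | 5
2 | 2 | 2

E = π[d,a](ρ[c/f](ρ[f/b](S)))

Subexpression sizes:
  S → 4
  ρ[f/b](S) → 4
  ρ[c/f](ρ[f/b](S)) → 4
  π[d,a](ρ[c/f](ρ[f/b](S))) → 4

|E| = 4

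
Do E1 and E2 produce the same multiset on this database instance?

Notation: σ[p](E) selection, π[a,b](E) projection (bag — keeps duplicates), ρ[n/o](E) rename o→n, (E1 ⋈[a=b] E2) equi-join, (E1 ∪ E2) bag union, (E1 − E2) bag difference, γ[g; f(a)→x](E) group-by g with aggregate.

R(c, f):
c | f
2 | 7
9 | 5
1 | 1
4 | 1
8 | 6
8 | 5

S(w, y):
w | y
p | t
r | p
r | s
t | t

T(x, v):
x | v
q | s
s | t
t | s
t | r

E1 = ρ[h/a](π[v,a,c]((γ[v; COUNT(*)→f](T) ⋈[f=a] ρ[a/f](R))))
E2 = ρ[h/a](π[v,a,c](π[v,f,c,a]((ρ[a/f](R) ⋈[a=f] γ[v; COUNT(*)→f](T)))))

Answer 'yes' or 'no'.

E1 subexpression sizes:
  T → 4
  γ[v; COUNT(*)→f](T) → 3
  R → 6
  ρ[a/f](R) → 6
  (γ[v; COUNT(*)→f](T) ⋈[f=a] ρ[a/f](R)) → 4
  π[v,a,c]((γ[v; COUNT(*)→f](T) ⋈[f=a] ρ[a/f](R))) → 4
  ρ[h/a](π[v,a,c]((γ[v; COUNT(*)→f](T) ⋈[f=a] ρ[a/f](R)))) → 4
E2 subexpression sizes:
  R → 6
  ρ[a/f](R) → 6
  T → 4
  γ[v; COUNT(*)→f](T) → 3
  (ρ[a/f](R) ⋈[a=f] γ[v; COUNT(*)→f](T)) → 4
  π[v,f,c,a]((ρ[a/f](R) ⋈[a=f] γ[v; COUNT(*)→f](T))) → 4
  π[v,a,c](π[v,f,c,a]((ρ[a/f](R) ⋈[a=f] γ[v; COUNT(*)→f](T)))) → 4
  ρ[h/a](π[v,a,c](π[v,f,c,a]((ρ[a/f](R) ⋈[a=f] γ[v; COUNT(*)→f](T))))) → 4

E1 and E2 produce the same multiset:
v | h | c
r | 1 | 1
r | 1 | 4
t | 1 | 1
t | 1 | 4

yes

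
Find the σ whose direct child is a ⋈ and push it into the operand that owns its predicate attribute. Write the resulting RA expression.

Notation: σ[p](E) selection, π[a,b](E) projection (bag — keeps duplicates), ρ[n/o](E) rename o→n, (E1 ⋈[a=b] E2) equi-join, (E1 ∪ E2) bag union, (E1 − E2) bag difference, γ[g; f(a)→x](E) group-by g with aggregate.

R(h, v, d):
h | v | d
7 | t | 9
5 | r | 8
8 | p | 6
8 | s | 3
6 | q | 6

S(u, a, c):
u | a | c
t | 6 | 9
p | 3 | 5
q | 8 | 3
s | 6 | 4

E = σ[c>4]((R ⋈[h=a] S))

σ filters on c, owned by the right side.
E' = (R ⋈[h=a] σ[c>4](S))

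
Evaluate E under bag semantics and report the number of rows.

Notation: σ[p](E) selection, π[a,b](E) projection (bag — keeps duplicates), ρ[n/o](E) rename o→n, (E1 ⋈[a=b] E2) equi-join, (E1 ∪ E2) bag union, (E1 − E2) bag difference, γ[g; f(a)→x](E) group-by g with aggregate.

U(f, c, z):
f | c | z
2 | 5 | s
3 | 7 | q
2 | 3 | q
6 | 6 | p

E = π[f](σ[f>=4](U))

Stepwise |·|:
  U → 4
  σ[f>=4](U) → 1
  π[f](σ[f>=4](U)) → 1

|E| = 1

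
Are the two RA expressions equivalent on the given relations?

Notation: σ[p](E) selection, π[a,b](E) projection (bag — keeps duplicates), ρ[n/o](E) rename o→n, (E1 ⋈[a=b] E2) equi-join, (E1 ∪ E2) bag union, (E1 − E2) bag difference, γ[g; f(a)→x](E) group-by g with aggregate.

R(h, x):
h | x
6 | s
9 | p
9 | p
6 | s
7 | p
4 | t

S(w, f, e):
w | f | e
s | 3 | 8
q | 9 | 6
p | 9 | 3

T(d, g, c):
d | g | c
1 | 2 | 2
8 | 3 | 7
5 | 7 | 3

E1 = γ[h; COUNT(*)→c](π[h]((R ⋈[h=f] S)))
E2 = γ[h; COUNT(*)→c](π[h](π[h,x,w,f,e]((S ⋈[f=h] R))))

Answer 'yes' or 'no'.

E1 stepwise |·|:
  R → 6
  S → 3
  (R ⋈[h=f] S) → 4
  π[h]((R ⋈[h=f] S)) → 4
  γ[h; COUNT(*)→c](π[h]((R ⋈[h=f] S))) → 1
E2 stepwise |·|:
  S → 3
  R → 6
  (S ⋈[f=h] R) → 4
  π[h,x,w,f,e]((S ⋈[f=h] R)) → 4
  π[h](π[h,x,w,f,e]((S ⋈[f=h] R))) → 4
  γ[h; COUNT(*)→c](π[h](π[h,x,w,f,e]((S ⋈[f=h] R)))) → 1

E1 and E2 produce the same multiset:
h | c
9 | 4

yes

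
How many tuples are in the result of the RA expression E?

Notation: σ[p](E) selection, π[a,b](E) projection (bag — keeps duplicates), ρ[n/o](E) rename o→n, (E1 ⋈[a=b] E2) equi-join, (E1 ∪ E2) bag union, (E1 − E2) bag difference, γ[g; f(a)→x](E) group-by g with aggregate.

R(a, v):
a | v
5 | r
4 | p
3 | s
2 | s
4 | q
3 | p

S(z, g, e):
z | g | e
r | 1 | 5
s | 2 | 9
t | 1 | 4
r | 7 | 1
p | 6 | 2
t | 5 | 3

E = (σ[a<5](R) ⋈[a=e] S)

Per-node cardinality:
  R → 6
  σ[a<5](R) → 5
  S → 6
  (σ[a<5](R) ⋈[a=e] S) → 5

|E| = 5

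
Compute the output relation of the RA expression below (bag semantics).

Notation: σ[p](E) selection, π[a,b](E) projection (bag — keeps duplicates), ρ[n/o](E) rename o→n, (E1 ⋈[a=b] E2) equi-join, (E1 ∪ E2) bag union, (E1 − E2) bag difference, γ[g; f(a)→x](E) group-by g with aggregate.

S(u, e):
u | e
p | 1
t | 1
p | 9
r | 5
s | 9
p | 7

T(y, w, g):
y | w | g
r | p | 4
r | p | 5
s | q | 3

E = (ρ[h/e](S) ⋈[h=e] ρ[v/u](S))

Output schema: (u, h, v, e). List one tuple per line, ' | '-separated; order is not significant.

Subexpression sizes:
  S → 6
  ρ[h/e](S) → 6
  S → 6
  ρ[v/u](S) → 6
  (ρ[h/e](S) ⋈[h=e] ρ[v/u](S)) → 10

== RESULT ==
u | h | v | e
p | 1 | p | 1
p | 1 | t | 1
p | 7 | p | 7
p | 9 | p | 9
p | 9 | s | 9
r | 5 | r | 5
s | 9 | p | 9
s | 9 | s | 9
t | 1 | p | 1
t | 1 | t | 1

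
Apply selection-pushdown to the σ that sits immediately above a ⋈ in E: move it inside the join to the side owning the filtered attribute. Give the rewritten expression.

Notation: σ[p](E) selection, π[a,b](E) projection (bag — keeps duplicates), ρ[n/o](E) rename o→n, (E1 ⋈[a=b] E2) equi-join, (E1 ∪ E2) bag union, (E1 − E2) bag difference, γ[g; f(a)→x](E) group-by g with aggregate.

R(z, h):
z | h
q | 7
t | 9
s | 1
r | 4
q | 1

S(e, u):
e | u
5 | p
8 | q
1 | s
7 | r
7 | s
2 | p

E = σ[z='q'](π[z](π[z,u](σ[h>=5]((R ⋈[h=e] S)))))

σ filters on h, owned by the left side.
E' = σ[z='q'](π[z](π[z,u]((σ[h>=5](R) ⋈[h=e] S))))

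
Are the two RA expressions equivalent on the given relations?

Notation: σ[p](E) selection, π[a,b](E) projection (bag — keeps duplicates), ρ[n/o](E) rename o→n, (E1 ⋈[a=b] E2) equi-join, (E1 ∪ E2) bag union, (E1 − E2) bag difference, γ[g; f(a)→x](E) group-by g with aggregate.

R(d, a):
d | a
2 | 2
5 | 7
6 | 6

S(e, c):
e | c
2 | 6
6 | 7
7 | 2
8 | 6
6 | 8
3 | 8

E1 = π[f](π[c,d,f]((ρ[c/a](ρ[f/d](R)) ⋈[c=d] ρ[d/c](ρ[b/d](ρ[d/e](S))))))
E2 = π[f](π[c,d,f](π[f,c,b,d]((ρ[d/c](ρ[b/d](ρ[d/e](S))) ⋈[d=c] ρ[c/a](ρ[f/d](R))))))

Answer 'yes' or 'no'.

E1 subexpression sizes:
  R → 3
  ρ[f/d](R) → 3
  ρ[c/a](ρ[f/d](R)) → 3
  S → 6
  ρ[d/e](S) → 6
  ρ[b/d](ρ[d/e](S)) → 6
  ρ[d/c](ρ[b/d](ρ[d/e](S))) → 6
  (ρ[c/a](ρ[f/d](R)) ⋈[c=d] ρ[d/c](ρ[b/d](ρ[d/e](S)))) → 4
  π[c,d,f]((ρ[c/a](ρ[f/d](R)) ⋈[c=d] ρ[d/c](ρ[b/d](ρ[d/e](S))))) → 4
  π[f](π[c,d,f]((ρ[c/a](ρ[f/d](R)) ⋈[c=d] ρ[d/c](ρ[b/d](ρ[d/e](S)))))) → 4
E2 subexpression sizes:
  S → 6
  ρ[d/e](S) → 6
  ρ[b/d](ρ[d/e](S)) → 6
  ρ[d/c](ρ[b/d](ρ[d/e](S))) → 6
  R → 3
  ρ[f/d](R) → 3
  ρ[c/a](ρ[f/d](R)) → 3
  (ρ[d/c](ρ[b/d](ρ[d/e](S))) ⋈[d=c] ρ[c/a](ρ[f/d](R))) → 4
  π[f,c,b,d]((ρ[d/c](ρ[b/d](ρ[d/e](S))) ⋈[d=c] ρ[c/a](ρ[f/d](R)))) → 4
  π[c,d,f](π[f,c,b,d]((ρ[d/c](ρ[b/d](ρ[d/e](S))) ⋈[d=c] ρ[c/a](ρ[f/d](R))))) → 4
  π[f](π[c,d,f](π[f,c,b,d]((ρ[d/c](ρ[b/d](ρ[d/e](S))) ⋈[d=c] ρ[c/a](ρ[f/d](R)))))) → 4

E1 and E2 produce the same multiset:
f
2
5
6
6

yes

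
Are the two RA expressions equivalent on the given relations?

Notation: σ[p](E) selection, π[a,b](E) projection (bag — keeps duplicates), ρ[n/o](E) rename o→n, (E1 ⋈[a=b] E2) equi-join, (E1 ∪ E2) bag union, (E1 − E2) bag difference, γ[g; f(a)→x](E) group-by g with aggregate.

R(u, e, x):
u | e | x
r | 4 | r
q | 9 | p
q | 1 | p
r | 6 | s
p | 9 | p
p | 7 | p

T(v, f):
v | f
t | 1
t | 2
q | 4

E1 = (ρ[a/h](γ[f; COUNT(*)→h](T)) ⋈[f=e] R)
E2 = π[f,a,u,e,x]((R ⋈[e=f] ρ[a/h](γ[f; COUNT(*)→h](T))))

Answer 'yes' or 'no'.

E1 stepwise |·|:
  T → 3
  γ[f; COUNT(*)→h](T) → 3
  ρ[a/h](γ[f; COUNT(*)→h](T)) → 3
  R → 6
  (ρ[a/h](γ[f; COUNT(*)→h](T)) ⋈[f=e] R) → 2
E2 stepwise |·|:
  R → 6
  T → 3
  γ[f; COUNT(*)→h](T) → 3
  ρ[a/h](γ[f; COUNT(*)→h](T)) → 3
  (R ⋈[e=f] ρ[a/h](γ[f; COUNT(*)→h](T))) → 2
  π[f,a,u,e,x]((R ⋈[e=f] ρ[a/h](γ[f; COUNT(*)→h](T)))) → 2

E1 and E2 produce the same multiset:
f | a | u | e | x
1 | 1 | q | 1 | p
4 | 1 | r | 4 | r

yes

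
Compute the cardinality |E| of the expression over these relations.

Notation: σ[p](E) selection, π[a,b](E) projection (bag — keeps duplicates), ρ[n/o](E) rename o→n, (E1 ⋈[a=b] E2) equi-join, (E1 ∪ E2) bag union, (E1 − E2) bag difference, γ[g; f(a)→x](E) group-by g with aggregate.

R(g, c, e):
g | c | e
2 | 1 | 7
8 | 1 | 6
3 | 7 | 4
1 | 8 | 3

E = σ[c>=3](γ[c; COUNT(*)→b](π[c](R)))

Stepwise |·|:
  R → 4
  π[c](R) → 4
  γ[c; COUNT(*)→b](π[c](R)) → 3
  σ[c>=3](γ[c; COUNT(*)→b](π[c](R))) → 2

|E| = 2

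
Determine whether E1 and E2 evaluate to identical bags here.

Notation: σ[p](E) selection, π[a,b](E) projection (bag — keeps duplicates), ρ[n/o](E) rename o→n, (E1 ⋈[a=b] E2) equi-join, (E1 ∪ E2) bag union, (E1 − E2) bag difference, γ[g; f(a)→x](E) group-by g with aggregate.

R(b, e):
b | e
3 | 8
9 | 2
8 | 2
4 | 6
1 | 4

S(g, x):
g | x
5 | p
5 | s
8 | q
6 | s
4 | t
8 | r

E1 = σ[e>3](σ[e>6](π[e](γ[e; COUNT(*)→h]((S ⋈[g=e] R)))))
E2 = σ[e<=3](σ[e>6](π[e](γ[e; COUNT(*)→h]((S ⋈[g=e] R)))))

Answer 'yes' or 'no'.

E1 subexpression sizes:
  S → 6
  R → 5
  (S ⋈[g=e] R) → 4
  γ[e; COUNT(*)→h]((S ⋈[g=e] R)) → 3
  π[e](γ[e; COUNT(*)→h]((S ⋈[g=e] R))) → 3
  σ[e>6](π[e](γ[e; COUNT(*)→h]((S ⋈[g=e] R)))) → 1
  σ[e>3](σ[e>6](π[e](γ[e; COUNT(*)→h]((S ⋈[g=e] R))))) → 1
E2 subexpression sizes:
  S → 6
  R → 5
  (S ⋈[g=e] R) → 4
  γ[e; COUNT(*)→h]((S ⋈[g=e] R)) → 3
  π[e](γ[e; COUNT(*)→h]((S ⋈[g=e] R))) → 3
  σ[e>6](π[e](γ[e; COUNT(*)→h]((S ⋈[g=e] R)))) → 1
  σ[e<=3](σ[e>6](π[e](γ[e; COUNT(*)→h]((S ⋈[g=e] R))))) → 0

E1 result:
e
8
E2 result:
e
(0 rows)
Witness: (8,) appears 1× in E1 but 0× in E2.

no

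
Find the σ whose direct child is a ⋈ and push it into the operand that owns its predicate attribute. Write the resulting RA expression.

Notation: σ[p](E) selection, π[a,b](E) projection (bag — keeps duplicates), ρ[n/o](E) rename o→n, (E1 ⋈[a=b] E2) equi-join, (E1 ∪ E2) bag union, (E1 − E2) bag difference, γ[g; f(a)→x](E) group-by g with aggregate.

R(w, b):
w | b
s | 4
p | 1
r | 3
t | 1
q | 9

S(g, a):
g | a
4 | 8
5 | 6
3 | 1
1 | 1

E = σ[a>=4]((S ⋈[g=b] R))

σ filters on a, owned by the left side.
E' = (σ[a>=4](S) ⋈[g=b] R)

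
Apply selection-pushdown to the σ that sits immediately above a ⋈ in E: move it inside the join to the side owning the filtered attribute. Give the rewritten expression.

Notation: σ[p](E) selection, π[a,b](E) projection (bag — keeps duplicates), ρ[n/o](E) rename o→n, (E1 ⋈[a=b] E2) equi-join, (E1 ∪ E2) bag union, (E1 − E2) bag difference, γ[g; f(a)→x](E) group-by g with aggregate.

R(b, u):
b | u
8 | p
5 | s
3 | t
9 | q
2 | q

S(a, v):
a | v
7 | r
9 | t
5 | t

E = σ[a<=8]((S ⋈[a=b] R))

σ filters on a, owned by the left side.
E' = (σ[a<=8](S) ⋈[a=b] R)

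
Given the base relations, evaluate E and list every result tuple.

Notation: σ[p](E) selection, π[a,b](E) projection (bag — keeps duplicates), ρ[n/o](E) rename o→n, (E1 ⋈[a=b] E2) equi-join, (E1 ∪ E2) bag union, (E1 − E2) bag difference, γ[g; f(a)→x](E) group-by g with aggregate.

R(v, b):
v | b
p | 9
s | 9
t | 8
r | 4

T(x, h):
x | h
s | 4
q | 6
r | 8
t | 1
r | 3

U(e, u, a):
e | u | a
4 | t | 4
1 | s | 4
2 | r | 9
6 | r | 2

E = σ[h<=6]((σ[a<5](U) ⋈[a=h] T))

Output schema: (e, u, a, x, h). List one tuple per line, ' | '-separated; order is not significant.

Subexpression sizes:
  U → 4
  σ[a<5](U) → 3
  T → 5
  (σ[a<5](U) ⋈[a=h] T) → 2
  σ[h<=6]((σ[a<5](U) ⋈[a=h] T)) → 2

== RESULT ==
e | u | a | x | h
1 | s | 4 | s | 4
4 | t | 4 | s | 4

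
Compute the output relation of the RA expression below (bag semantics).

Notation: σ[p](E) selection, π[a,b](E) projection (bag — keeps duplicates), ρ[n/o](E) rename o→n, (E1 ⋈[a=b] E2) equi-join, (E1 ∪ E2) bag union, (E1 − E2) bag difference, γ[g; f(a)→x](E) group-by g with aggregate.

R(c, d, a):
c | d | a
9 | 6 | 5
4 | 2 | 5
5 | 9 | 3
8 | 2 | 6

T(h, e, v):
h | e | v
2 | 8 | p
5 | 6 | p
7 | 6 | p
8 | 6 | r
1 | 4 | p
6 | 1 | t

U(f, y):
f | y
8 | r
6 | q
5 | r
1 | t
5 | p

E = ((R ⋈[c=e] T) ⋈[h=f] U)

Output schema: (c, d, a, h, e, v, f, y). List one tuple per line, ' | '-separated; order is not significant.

Subexpression sizes:
  R → 4
  T → 6
  (R ⋈[c=e] T) → 2
  U → 5
  ((R ⋈[c=e] T) ⋈[h=f] U) → 1

== RESULT ==
c | d | a | h | e | v | f | y
4 | 2 | 5 | 1 | 4 | p | 1 | t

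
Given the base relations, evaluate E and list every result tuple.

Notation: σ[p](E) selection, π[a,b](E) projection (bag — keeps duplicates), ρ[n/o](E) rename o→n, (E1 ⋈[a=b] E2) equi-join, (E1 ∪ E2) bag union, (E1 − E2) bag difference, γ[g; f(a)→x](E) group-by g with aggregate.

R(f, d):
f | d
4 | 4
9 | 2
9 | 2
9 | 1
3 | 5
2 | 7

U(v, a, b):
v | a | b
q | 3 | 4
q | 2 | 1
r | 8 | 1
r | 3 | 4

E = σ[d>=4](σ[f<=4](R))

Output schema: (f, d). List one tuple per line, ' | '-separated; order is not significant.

Row counts bottom-up:
  R → 6
  σ[f<=4](R) → 3
  σ[d>=4](σ[f<=4](R)) → 3

== RESULT ==
f | d
2 | 7
3 | 5
4 | 4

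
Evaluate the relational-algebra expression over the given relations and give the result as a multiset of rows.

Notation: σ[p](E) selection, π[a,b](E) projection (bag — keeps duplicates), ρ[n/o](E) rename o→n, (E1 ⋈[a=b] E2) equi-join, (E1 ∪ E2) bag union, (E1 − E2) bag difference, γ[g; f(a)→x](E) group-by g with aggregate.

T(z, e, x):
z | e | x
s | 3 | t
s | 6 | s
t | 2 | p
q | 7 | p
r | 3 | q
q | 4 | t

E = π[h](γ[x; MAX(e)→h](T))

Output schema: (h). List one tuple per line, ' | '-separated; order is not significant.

Subexpression sizes:
  T → 6
  γ[x; MAX(e)→h](T) → 4
  π[h](γ[x; MAX(e)→h](T)) → 4

== RESULT ==
h
3
4
6
7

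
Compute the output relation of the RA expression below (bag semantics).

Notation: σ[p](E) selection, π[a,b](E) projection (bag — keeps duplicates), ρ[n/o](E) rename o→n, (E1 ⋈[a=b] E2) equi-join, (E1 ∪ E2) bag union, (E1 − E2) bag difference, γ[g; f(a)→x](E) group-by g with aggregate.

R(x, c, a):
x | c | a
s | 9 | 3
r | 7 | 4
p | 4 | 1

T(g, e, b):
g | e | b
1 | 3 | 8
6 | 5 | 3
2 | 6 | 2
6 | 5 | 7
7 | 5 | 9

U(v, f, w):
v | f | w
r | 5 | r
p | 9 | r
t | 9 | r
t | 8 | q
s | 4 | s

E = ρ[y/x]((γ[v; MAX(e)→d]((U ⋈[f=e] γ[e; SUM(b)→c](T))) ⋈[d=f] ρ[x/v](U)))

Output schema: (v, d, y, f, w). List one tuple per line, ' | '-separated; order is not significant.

Stepwise |·|:
  U → 5
  T → 5
  γ[e; SUM(b)→c](T) → 3
  (U ⋈[f=e] γ[e; SUM(b)→c](T)) → 1
  γ[v; MAX(e)→d]((U ⋈[f=e] γ[e; SUM(b)→c](T))) → 1
  U → 5
  ρ[x/v](U) → 5
  (γ[v; MAX(e)→d]((U ⋈[f=e] γ[e; SUM(b)→c](T))) ⋈[d=f] ρ[x/v](U)) → 1
  ρ[y/x]((γ[v; MAX(e)→d]((U ⋈[f=e] γ[e; SUM(b)→c](T))) ⋈[d=f] ρ[x/v](U))) → 1

== RESULT ==
v | d | y | f | w
r | 5 | r | 5 | r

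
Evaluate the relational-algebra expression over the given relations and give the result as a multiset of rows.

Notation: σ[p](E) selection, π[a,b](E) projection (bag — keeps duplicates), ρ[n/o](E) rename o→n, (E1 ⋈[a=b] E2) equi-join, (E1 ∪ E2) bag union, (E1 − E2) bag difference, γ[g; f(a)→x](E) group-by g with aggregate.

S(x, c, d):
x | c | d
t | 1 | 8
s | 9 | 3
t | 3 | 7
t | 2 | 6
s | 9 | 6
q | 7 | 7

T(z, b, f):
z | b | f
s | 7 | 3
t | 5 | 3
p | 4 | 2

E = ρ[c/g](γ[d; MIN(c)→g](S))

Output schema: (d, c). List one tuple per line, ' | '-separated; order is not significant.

Per-node cardinality:
  S → 6
  γ[d; MIN(c)→g](S) → 4
  ρ[c/g](γ[d; MIN(c)→g](S)) → 4

== RESULT ==
d | c
3 | 9
6 | 2
7 | 3
8 | 1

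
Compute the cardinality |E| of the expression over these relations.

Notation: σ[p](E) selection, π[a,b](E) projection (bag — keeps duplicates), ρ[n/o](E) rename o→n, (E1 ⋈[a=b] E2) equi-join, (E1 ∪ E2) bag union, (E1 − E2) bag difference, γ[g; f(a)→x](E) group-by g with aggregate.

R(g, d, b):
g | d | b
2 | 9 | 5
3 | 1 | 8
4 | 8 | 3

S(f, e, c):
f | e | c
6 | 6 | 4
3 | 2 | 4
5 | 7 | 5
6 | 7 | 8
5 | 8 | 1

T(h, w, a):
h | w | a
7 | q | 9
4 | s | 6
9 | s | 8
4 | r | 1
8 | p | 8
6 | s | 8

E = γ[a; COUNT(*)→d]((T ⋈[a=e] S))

Per-node cardinality:
  T → 6
  S → 5
  (T ⋈[a=e] S) → 4
  γ[a; COUNT(*)→d]((T ⋈[a=e] S)) → 2

|E| = 2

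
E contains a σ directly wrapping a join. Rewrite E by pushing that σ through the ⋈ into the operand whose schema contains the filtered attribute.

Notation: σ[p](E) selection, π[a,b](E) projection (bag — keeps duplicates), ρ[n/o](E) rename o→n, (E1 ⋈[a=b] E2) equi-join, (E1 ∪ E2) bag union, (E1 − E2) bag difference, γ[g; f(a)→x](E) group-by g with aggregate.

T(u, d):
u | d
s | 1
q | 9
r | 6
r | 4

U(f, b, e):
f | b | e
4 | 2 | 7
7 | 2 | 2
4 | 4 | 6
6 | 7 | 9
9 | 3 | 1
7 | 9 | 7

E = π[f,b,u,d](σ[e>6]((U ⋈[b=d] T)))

σ filters on e, owned by the left side.
E' = π[f,b,u,d]((σ[e>6](U) ⋈[b=d] T))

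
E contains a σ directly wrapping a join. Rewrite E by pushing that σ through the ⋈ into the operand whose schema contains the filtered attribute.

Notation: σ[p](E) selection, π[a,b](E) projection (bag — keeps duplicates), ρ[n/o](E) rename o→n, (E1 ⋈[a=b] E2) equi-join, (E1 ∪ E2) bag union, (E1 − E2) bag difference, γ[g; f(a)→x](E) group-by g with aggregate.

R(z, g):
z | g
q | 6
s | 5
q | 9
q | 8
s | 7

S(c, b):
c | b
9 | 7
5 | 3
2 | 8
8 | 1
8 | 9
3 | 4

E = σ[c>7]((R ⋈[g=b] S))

σ filters on c, owned by the right side.
E' = (R ⋈[g=b] σ[c>7](S))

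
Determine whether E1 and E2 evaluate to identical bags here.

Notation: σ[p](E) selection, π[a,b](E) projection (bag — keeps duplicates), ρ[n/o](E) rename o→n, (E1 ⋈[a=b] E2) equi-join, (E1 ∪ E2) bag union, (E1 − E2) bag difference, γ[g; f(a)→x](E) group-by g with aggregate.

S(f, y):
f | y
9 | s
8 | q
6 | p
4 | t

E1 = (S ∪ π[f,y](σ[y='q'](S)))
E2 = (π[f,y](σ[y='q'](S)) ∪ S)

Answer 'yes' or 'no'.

E1 row counts bottom-up:
  S → 4
  S → 4
  σ[y='q'](S) → 1
  π[f,y](σ[y='q'](S)) → 1
  (S ∪ π[f,y](σ[y='q'](S))) → 5
E2 row counts bottom-up:
  S → 4
  σ[y='q'](S) → 1
  π[f,y](σ[y='q'](S)) → 1
  S → 4
  (π[f,y](σ[y='q'](S)) ∪ S) → 5

E1 and E2 produce the same multiset:
f | y
4 | t
6 | p
8 | q
8 | q
9 | s

yes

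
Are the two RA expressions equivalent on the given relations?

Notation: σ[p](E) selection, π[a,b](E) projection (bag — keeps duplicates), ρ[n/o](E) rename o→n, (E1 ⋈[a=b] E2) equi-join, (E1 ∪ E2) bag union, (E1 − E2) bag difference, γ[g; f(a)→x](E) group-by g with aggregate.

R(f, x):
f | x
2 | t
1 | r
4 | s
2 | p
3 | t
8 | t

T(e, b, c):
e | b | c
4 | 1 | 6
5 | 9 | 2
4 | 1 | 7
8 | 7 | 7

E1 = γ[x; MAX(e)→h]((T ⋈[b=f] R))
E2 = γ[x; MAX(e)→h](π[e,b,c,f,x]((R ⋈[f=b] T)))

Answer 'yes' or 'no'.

E1 row counts bottom-up:
  T → 4
  R → 6
  (T ⋈[b=f] R) → 2
  γ[x; MAX(e)→h]((T ⋈[b=f] R)) → 1
E2 row counts bottom-up:
  R → 6
  T → 4
  (R ⋈[f=b] T) → 2
  π[e,b,c,f,x]((R ⋈[f=b] T)) → 2
  γ[x; MAX(e)→h](π[e,b,c,f,x]((R ⋈[f=b] T))) → 1

E1 and E2 produce the same multiset:
x | h
r | 4

yes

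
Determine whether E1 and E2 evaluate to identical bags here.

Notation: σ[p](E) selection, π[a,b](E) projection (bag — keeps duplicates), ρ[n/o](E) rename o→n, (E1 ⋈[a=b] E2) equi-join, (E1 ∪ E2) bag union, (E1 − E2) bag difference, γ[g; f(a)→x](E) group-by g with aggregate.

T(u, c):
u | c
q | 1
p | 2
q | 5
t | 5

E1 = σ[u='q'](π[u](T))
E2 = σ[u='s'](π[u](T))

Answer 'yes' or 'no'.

E1 subexpression sizes:
  T → 4
  π[u](T) → 4
  σ[u='q'](π[u](T)) → 2
E2 subexpression sizes:
  T → 4
  π[u](T) → 4
  σ[u='s'](π[u](T)) → 0

E1 result:
u
q
q
E2 result:
u
(0 rows)
Witness: ('q',) appears 2× in E1 but 0× in E2.

no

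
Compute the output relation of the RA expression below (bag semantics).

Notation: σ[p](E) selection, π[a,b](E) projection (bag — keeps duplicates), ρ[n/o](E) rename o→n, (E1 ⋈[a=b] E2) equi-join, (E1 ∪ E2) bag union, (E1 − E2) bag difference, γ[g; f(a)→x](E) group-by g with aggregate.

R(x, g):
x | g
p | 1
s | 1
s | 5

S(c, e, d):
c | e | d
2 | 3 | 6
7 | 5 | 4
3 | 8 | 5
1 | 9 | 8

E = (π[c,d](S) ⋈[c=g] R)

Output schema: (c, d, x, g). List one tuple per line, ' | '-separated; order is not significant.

Subexpression sizes:
  S → 4
  π[c,d](S) → 4
  R → 3
  (π[c,d](S) ⋈[c=g] R) → 2

== RESULT ==
c | d | x | g
1 | 8 | p | 1
1 | 8 | s | 1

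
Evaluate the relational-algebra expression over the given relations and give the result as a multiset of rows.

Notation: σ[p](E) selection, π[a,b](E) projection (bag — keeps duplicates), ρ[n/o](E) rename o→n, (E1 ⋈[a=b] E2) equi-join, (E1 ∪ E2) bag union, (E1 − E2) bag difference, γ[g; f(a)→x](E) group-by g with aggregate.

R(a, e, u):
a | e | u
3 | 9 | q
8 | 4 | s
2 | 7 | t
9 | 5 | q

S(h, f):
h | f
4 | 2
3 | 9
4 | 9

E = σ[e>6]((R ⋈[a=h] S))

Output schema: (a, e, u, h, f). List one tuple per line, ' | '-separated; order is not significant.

Subexpression sizes:
  R → 4
  S → 3
  (R ⋈[a=h] S) → 1
  σ[e>6]((R ⋈[a=h] S)) → 1

== RESULT ==
a | e | u | h | f
3 | 9 | q | 3 | 9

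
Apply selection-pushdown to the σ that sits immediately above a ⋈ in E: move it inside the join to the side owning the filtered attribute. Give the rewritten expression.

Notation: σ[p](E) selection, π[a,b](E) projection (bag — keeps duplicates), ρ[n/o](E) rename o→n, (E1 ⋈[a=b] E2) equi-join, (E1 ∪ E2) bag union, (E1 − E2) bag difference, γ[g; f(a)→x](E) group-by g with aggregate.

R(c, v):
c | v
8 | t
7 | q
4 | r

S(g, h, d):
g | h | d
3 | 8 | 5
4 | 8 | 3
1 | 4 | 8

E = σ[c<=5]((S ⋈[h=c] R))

σ filters on c, owned by the right side.
E' = (S ⋈[h=c] σ[c<=5](R))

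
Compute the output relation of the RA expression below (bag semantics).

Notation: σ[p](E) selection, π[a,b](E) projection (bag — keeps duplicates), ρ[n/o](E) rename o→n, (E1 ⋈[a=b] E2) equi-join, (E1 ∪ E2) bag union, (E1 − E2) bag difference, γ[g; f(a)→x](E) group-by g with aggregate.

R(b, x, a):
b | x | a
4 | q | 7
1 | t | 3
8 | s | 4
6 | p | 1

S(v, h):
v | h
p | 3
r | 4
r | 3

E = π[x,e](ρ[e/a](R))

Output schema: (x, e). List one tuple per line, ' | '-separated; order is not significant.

Per-node cardinality:
  R → 4
  ρ[e/a](R) → 4
  π[x,e](ρ[e/a](R)) → 4

== RESULT ==
x | e
p | 1
q | 7
s | 4
t | 3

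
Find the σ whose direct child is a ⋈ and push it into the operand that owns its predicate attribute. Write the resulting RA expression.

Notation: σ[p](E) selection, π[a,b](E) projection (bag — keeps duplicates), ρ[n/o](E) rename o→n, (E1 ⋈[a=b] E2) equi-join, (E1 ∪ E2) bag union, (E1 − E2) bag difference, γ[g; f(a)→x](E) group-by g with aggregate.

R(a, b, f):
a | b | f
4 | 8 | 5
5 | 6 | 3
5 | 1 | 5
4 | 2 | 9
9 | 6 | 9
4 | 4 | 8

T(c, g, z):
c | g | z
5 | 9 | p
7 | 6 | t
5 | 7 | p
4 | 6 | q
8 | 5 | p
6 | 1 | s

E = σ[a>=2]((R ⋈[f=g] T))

σ filters on a, owned by the left side.
E' = (σ[a>=2](R) ⋈[f=g] T)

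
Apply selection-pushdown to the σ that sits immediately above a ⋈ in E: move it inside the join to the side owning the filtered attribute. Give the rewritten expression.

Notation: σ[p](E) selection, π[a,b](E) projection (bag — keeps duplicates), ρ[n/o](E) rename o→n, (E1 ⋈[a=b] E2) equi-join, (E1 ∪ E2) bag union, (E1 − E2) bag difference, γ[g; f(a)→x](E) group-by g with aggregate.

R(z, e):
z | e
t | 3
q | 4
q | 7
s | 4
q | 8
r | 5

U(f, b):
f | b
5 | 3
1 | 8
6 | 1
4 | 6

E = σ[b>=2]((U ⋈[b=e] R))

σ filters on b, owned by the left side.
E' = (σ[b>=2](U) ⋈[b=e] R)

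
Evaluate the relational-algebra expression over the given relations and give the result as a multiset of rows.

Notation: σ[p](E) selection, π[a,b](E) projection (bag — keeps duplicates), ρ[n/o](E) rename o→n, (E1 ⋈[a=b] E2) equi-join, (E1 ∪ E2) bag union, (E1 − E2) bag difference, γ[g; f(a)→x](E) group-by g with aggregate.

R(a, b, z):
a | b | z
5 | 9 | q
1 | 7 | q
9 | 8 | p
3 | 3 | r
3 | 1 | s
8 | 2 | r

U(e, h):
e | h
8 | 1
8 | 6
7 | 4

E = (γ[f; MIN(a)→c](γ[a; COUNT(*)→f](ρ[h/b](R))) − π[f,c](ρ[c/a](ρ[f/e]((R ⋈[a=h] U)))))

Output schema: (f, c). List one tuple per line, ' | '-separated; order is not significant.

Stepwise |·|:
  R → 6
  ρ[h/b](R) → 6
  γ[a; COUNT(*)→f](ρ[h/b](R)) → 5
  γ[f; MIN(a)→c](γ[a; COUNT(*)→f](ρ[h/b](R))) → 2
  R → 6
  U → 3
  (R ⋈[a=h] U) → 1
  ρ[f/e]((R ⋈[a=h] U)) → 1
  ρ[c/a](ρ[f/e]((R ⋈[a=h] U))) → 1
  π[f,c](ρ[c/a](ρ[f/e]((R ⋈[a=h] U)))) → 1
  (γ[f; MIN(a)→c](γ[a; COUNT(*)→f](ρ[h/b](R))) − π[f,c](ρ[c/a](ρ[f/e]((R ⋈[a=h] U))))) → 2

== RESULT ==
f | c
1 | 1
2 | 3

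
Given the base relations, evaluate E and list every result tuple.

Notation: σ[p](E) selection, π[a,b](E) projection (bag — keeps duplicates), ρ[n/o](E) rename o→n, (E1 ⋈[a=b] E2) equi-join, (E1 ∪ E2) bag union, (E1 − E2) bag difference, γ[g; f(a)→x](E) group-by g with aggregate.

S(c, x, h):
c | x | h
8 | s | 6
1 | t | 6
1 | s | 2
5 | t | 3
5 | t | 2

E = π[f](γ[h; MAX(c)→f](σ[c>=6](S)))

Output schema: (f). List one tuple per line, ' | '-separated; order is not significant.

Stepwise |·|:
  S → 5
  σ[c>=6](S) → 1
  γ[h; MAX(c)→f](σ[c>=6](S)) → 1
  π[f](γ[h; MAX(c)→f](σ[c>=6](S))) → 1

== RESULT ==
f
8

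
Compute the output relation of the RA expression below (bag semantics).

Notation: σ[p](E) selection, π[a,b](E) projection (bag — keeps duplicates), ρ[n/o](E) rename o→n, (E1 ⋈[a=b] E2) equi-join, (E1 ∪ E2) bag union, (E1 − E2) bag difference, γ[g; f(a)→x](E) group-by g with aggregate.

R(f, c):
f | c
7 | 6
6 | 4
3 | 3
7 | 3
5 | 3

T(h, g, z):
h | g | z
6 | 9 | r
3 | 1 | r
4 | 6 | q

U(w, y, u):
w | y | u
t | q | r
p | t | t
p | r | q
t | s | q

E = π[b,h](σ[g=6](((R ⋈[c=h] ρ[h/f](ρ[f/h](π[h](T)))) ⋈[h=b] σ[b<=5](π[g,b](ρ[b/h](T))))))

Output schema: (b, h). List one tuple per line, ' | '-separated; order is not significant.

Subexpression sizes:
  R → 5
  T → 3
  π[h](T) → 3
  ρ[f/h](π[h](T)) → 3
  ρ[h/f](ρ[f/h](π[h](T))) → 3
  (R ⋈[c=h] ρ[h/f](ρ[f/h](π[h](T)))) → 5
  T → 3
  ρ[b/h](T) → 3
  π[g,b](ρ[b/h](T)) → 3
  σ[b<=5](π[g,b](ρ[b/h](T))) → 2
  ((R ⋈[c=h] ρ[h/f](ρ[f/h](π[h](T)))) ⋈[h=b] σ[b<=5](π[g,b](ρ[b/h](T)))) → 4
  σ[g=6](((R ⋈[c=h] ρ[h/f](ρ[f/h](π[h](T)))) ⋈[h=b] σ[b<=5](π[g,b](ρ[b/h](T))))) → 1
  π[b,h](σ[g=6](((R ⋈[c=h] ρ[h/f](ρ[f/h](π[h](T)))) ⋈[h=b] σ[b<=5](π[g,b](ρ[b/h](T)))))) → 1

== RESULT ==
b | h
4 | 4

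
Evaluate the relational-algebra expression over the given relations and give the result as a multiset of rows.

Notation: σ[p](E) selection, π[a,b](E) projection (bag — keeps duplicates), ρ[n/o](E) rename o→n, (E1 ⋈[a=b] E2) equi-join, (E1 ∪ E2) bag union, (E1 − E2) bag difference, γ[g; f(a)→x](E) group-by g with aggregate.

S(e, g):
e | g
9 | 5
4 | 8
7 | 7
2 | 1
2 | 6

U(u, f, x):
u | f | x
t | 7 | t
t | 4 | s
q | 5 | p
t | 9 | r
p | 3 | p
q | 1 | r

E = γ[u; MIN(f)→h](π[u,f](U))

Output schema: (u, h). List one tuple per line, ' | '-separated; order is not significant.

Row counts bottom-up:
  U → 6
  π[u,f](U) → 6
  γ[u; MIN(f)→h](π[u,f](U)) → 3

== RESULT ==
u | h
p | 3
q | 1
t | 4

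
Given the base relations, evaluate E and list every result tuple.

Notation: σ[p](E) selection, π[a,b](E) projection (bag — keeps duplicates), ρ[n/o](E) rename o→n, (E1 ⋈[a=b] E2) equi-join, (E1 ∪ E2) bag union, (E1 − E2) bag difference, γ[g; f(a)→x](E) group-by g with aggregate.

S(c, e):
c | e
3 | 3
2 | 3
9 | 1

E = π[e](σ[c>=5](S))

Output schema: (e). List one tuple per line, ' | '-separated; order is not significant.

Per-node cardinality:
  S → 3
  σ[c>=5](S) → 1
  π[e](σ[c>=5](S)) → 1

== RESULT ==
e
1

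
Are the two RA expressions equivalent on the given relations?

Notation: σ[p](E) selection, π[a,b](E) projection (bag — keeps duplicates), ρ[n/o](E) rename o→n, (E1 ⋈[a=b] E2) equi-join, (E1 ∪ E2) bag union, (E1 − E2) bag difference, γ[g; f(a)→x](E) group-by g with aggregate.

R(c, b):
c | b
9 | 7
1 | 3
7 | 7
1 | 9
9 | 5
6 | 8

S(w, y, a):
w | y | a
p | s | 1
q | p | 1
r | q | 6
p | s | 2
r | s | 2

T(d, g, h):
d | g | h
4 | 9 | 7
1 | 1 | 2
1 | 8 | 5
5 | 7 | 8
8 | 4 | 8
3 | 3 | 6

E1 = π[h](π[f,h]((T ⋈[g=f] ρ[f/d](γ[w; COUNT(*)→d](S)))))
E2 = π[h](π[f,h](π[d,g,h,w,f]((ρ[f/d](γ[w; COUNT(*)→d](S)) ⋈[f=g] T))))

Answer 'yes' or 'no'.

E1 subexpression sizes:
  T → 6
  S → 5
  γ[w; COUNT(*)→d](S) → 3
  ρ[f/d](γ[w; COUNT(*)→d](S)) → 3
  (T ⋈[g=f] ρ[f/d](γ[w; COUNT(*)→d](S))) → 1
  π[f,h]((T ⋈[g=f] ρ[f/d](γ[w; COUNT(*)→d](S)))) → 1
  π[h](π[f,h]((T ⋈[g=f] ρ[f/d](γ[w; COUNT(*)→d](S))))) → 1
E2 subexpression sizes:
  S → 5
  γ[w; COUNT(*)→d](S) → 3
  ρ[f/d](γ[w; COUNT(*)→d](S)) → 3
  T → 6
  (ρ[f/d](γ[w; COUNT(*)→d](S)) ⋈[f=g] T) → 1
  π[d,g,h,w,f]((ρ[f/d](γ[w; COUNT(*)→d](S)) ⋈[f=g] T)) → 1
  π[f,h](π[d,g,h,w,f]((ρ[f/d](γ[w; COUNT(*)→d](S)) ⋈[f=g] T))) → 1
  π[h](π[f,h](π[d,g,h,w,f]((ρ[f/d](γ[w; COUNT(*)→d](S)) ⋈[f=g] T)))) → 1

E1 and E2 produce the same multiset:
h
2

yes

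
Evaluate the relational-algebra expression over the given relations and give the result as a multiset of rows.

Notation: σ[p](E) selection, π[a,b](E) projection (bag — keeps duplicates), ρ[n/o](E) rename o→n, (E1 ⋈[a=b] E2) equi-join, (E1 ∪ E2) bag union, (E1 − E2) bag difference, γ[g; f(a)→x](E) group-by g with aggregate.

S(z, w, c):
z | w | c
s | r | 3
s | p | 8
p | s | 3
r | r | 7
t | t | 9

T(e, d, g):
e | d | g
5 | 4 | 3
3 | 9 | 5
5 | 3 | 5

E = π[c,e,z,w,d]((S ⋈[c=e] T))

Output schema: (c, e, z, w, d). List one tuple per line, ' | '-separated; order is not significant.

Per-node cardinality:
  S → 5
  T → 3
  (S ⋈[c=e] T) → 2
  π[c,e,z,w,d]((S ⋈[c=e] T)) → 2

== RESULT ==
c | e | z | w | d
3 | 3 | p | s | 9
3 | 3 | s | r | 9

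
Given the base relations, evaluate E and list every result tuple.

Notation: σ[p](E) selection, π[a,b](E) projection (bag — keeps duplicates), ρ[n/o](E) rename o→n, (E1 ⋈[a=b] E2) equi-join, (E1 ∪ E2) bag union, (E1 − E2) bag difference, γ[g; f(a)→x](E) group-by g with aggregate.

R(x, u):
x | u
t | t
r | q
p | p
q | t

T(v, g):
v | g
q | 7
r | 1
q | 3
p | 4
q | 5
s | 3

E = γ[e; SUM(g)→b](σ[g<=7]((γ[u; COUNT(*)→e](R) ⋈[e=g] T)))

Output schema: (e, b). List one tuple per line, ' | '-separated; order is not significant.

Stepwise |·|:
  R → 4
  γ[u; COUNT(*)→e](R) → 3
  T → 6
  (γ[u; COUNT(*)→e](R) ⋈[e=g] T) → 2
  σ[g<=7]((γ[u; COUNT(*)→e](R) ⋈[e=g] T)) → 2
  γ[e; SUM(g)→b](σ[g<=7]((γ[u; COUNT(*)→e](R) ⋈[e=g] T))) → 1

== RESULT ==
e | b
1 | 2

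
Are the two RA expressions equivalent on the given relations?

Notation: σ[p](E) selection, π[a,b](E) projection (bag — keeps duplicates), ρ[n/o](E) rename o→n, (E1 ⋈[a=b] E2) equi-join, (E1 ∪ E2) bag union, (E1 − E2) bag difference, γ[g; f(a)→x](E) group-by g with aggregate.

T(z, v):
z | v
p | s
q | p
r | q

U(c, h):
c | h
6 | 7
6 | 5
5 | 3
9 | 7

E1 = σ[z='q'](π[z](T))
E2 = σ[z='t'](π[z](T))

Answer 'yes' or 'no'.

E1 subexpression sizes:
  T → 3
  π[z](T) → 3
  σ[z='q'](π[z](T)) → 1
E2 subexpression sizes:
  T → 3
  π[z](T) → 3
  σ[z='t'](π[z](T)) → 0

E1 result:
z
q
E2 result:
z
(0 rows)
Witness: ('q',) appears 1× in E1 but 0× in E2.

no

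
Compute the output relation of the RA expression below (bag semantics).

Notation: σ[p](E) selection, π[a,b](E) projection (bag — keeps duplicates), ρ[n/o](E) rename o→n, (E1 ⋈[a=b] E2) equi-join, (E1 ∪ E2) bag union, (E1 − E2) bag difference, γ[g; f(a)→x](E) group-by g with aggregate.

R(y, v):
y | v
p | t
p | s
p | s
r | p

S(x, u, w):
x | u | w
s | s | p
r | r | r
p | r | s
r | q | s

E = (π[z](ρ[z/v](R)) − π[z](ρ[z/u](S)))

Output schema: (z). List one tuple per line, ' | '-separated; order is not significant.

Per-node cardinality:
  R → 4
  ρ[z/v](R) → 4
  π[z](ρ[z/v](R)) → 4
  S → 4
  ρ[z/u](S) → 4
  π[z](ρ[z/u](S)) → 4
  (π[z](ρ[z/v](R)) − π[z](ρ[z/u](S))) → 3

== RESULT ==
z
p
s
t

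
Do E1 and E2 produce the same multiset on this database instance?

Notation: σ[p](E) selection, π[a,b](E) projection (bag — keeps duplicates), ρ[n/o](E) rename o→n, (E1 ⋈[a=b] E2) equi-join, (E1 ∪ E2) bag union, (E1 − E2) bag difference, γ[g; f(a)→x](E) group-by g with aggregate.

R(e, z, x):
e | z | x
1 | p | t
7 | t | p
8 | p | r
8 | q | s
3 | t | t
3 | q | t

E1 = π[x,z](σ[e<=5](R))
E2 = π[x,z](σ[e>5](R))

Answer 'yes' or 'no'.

E1 row counts bottom-up:
  R → 6
  σ[e<=5](R) → 3
  π[x,z](σ[e<=5](R)) → 3
E2 row counts bottom-up:
  R → 6
  σ[e>5](R) → 3
  π[x,z](σ[e>5](R)) → 3

E1 result:
x | z
t | p
t | q
t | t
E2 result:
x | z
p | t
r | p
s | q
Witness: ('t', 't') appears 1× in E1 but 0× in E2.

no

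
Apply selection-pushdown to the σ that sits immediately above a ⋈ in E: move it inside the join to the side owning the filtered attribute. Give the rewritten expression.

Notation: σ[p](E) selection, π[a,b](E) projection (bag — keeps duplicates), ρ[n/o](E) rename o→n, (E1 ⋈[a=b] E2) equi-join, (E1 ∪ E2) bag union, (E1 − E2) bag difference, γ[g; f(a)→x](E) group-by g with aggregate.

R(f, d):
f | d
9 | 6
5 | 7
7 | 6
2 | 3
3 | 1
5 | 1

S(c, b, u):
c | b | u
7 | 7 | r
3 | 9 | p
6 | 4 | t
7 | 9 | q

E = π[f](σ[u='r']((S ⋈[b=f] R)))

σ filters on u, owned by the left side.
E' = π[f]((σ[u='r'](S) ⋈[b=f] R))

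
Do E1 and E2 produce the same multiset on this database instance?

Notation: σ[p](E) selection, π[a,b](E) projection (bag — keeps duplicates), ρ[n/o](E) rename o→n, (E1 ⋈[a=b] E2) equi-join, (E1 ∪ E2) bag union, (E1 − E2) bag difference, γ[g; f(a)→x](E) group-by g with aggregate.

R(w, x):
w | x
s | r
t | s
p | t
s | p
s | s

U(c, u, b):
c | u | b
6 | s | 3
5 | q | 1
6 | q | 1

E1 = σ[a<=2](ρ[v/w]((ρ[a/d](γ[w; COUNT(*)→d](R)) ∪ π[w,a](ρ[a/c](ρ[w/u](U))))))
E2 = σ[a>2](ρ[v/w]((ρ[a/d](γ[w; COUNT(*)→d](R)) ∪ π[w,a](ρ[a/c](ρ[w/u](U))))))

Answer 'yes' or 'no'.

E1 stepwise |·|:
  R → 5
  γ[w; COUNT(*)→d](R) → 3
  ρ[a/d](γ[w; COUNT(*)→d](R)) → 3
  U → 3
  ρ[w/u](U) → 3
  ρ[a/c](ρ[w/u](U)) → 3
  π[w,a](ρ[a/c](ρ[w/u](U))) → 3
  (ρ[a/d](γ[w; COUNT(*)→d](R)) ∪ π[w,a](ρ[a/c](ρ[w/u](U)))) → 6
  ρ[v/w]((ρ[a/d](γ[w; COUNT(*)→d](R)) ∪ π[w,a](ρ[a/c](ρ[w/u](U))))) → 6
  σ[a<=2](ρ[v/w]((ρ[a/d](γ[w; COUNT(*)→d](R)) ∪ π[w,a](ρ[a/c](ρ[w/u](U)))))) → 2
E2 stepwise |·|:
  R → 5
  γ[w; COUNT(*)→d](R) → 3
  ρ[a/d](γ[w; COUNT(*)→d](R)) → 3
  U → 3
  ρ[w/u](U) → 3
  ρ[a/c](ρ[w/u](U)) → 3
  π[w,a](ρ[a/c](ρ[w/u](U))) → 3
  (ρ[a/d](γ[w; COUNT(*)→d](R)) ∪ π[w,a](ρ[a/c](ρ[w/u](U)))) → 6
  ρ[v/w]((ρ[a/d](γ[w; COUNT(*)→d](R)) ∪ π[w,a](ρ[a/c](ρ[w/u](U))))) → 6
  σ[a>2](ρ[v/w]((ρ[a/d](γ[w; COUNT(*)→d](R)) ∪ π[w,a](ρ[a/c](ρ[w/u](U)))))) → 4

E1 result:
v | a
p | 1
t | 1
E2 result:
v | a
q | 5
q | 6
s | 3
s | 6
Witness: ('s', 6) appears 0× in E1 but 1× in E2.

no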